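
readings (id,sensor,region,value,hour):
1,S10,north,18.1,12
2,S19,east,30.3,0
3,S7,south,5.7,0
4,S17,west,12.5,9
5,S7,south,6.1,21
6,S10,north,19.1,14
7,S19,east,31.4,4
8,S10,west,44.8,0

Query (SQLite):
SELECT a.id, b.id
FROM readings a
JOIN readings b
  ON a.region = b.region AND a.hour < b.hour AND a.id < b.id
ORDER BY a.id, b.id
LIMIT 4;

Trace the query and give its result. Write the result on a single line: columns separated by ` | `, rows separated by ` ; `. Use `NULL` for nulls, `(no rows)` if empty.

1 | 6 ; 2 | 7 ; 3 | 5

Pairs (a,b) with same region, a.hour < b.hour, a.id < b.id.
region groups: east:{2,7} north:{1,6} south:{3,5} west:{4,8}
Ordered by (a.id, b.id); first 4.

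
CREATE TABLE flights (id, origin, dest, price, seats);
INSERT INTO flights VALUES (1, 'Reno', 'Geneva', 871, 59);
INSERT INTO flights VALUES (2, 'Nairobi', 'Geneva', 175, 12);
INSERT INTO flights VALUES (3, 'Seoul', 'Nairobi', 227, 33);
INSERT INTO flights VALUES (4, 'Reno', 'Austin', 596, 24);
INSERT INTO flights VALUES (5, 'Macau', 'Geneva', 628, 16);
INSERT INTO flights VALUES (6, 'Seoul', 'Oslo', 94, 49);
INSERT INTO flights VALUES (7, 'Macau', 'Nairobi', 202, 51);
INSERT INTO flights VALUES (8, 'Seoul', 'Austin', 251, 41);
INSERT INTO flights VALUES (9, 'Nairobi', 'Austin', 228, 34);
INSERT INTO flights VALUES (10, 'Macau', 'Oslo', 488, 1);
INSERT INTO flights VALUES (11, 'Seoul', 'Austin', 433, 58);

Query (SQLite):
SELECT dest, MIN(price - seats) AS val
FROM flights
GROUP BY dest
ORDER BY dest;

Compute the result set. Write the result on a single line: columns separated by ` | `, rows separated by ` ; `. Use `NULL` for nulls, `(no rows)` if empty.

For each row compute price - seats.
Group by dest; take MIN of the expression per group.
  Austin: ids {4, 8, 9, 11} → MIN(price - seats)=194
  Geneva: ids {1, 2, 5} → MIN(price - seats)=163
  Nairobi: ids {3, 7} → MIN(price - seats)=151
  Oslo: ids {6, 10} → MIN(price - seats)=45

Austin | 194 ; Geneva | 163 ; Nairobi | 151 ; Oslo | 45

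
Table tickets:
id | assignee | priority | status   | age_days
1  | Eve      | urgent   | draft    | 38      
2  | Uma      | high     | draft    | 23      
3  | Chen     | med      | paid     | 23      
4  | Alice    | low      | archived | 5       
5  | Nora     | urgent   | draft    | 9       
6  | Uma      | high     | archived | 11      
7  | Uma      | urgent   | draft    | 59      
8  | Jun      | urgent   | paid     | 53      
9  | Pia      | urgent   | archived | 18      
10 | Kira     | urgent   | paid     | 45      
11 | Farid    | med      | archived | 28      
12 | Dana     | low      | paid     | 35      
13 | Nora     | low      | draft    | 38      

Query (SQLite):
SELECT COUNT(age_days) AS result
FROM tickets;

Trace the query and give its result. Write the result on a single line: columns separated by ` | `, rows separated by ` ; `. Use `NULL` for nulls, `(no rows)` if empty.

All age_days values: [38, 23, 23, 5, 9, 11, 59, 53, 18, 45, 28, 35, 38].
COUNT(age_days) counts non-NULL values → 13.

13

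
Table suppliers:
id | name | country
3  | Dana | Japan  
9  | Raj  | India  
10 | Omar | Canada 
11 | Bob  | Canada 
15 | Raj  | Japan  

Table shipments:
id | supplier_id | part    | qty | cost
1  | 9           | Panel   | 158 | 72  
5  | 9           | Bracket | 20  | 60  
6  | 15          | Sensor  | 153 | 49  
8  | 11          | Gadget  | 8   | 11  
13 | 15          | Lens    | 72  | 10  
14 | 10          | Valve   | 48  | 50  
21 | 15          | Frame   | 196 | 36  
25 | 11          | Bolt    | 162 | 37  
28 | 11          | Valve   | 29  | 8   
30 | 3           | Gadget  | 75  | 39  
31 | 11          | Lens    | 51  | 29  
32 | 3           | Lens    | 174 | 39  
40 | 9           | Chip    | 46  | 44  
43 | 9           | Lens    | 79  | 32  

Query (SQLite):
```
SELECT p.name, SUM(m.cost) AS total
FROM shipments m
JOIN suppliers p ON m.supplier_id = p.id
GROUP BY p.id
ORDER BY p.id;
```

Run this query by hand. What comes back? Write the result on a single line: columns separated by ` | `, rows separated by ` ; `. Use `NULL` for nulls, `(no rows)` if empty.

Join each shipments row to its suppliers via supplier_id.
Group joined rows by suppliers.id; compute SUM(m.cost) per group.
  3: ids {30, 32} → SUM(m.cost)=78
  9: ids {1, 5, 40, 43} → SUM(m.cost)=208
  10: ids {14} → SUM(m.cost)=50
  11: ids {8, 25, 28, 31} → SUM(m.cost)=85
  15: ids {6, 13, 21} → SUM(m.cost)=95

Dana | 78 ; Raj | 208 ; Omar | 50 ; Bob | 85 ; Raj | 95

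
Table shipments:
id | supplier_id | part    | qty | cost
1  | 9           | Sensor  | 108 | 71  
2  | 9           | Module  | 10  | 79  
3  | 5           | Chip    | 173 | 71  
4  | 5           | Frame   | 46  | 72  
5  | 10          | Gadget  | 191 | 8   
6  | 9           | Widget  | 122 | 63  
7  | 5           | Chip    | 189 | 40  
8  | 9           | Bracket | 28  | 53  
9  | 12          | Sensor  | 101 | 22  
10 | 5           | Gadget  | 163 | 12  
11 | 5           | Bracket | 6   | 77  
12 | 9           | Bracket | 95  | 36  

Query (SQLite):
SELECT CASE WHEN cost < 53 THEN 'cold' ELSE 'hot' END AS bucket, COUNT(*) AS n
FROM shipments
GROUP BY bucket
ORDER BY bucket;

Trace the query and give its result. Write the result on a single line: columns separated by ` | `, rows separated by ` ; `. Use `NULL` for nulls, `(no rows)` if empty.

cold | 5 ; hot | 7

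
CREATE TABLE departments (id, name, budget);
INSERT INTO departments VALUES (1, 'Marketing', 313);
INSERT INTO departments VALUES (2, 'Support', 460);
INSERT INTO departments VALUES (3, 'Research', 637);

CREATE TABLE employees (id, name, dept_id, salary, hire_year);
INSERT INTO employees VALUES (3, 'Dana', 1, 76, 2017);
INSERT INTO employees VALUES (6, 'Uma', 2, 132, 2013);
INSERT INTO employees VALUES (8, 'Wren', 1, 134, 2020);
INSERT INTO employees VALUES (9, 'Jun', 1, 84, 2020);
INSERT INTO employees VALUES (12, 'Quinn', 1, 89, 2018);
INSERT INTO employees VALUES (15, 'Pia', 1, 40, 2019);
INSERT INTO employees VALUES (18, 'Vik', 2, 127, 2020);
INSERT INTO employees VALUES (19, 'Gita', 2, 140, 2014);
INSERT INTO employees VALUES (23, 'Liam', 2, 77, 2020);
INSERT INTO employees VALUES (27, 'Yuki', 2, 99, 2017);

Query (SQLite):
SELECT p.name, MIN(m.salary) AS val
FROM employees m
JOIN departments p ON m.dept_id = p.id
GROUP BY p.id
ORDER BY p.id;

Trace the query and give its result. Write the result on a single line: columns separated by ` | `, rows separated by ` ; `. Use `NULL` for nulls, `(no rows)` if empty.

Join each employees row to its departments via dept_id.
Group joined rows by departments.id; compute MIN(m.salary) per group.
  1: ids {3, 8, 9, 12, 15} → MIN(m.salary)=40
  2: ids {6, 18, 19, 23, 27} → MIN(m.salary)=77

Marketing | 40 ; Support | 77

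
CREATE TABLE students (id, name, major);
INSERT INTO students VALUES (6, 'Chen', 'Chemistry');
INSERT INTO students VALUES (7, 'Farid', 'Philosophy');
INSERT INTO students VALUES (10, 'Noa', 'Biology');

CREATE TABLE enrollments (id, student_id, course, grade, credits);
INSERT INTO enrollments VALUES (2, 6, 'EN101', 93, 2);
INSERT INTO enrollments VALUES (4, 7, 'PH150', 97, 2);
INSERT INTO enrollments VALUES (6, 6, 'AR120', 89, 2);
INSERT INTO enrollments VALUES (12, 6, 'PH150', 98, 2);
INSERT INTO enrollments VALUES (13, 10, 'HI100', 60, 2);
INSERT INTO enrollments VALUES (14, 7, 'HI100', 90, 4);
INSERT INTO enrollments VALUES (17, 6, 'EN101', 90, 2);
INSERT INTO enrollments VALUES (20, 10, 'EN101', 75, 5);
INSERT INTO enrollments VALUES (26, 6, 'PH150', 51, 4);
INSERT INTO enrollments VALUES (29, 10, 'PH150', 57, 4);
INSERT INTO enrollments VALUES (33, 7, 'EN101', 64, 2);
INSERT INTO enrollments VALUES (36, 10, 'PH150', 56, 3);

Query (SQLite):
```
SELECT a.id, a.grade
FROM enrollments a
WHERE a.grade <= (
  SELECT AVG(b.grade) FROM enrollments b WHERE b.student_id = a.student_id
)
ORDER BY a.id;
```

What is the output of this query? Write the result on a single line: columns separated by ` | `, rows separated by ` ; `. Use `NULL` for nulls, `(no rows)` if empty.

For each enrollments row a, compute AVG(grade) over rows sharing a.student_id.
Keep row a if a.grade <= that per-group AVG.
  student_id=6: AVG(grade) = 84.2
  student_id=7: AVG(grade) = 83.666667
  student_id=10: AVG(grade) = 62.0

13 | 60 ; 26 | 51 ; 29 | 57 ; 33 | 64 ; 36 | 56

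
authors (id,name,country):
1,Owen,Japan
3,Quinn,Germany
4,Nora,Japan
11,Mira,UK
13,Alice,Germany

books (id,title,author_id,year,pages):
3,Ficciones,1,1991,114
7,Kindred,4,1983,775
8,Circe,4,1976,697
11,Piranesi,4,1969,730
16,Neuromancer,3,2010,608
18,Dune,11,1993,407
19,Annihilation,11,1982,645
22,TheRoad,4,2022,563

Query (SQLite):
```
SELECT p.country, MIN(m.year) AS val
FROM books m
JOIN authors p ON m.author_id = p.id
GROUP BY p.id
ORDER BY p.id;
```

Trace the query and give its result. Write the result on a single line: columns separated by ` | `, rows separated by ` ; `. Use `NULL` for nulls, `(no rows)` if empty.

Join each books row to its authors via author_id.
Group joined rows by authors.id; compute MIN(m.year) per group.
  1: ids {3} → MIN(m.year)=1991
  3: ids {16} → MIN(m.year)=2010
  4: ids {7, 8, 11, 22} → MIN(m.year)=1969
  11: ids {18, 19} → MIN(m.year)=1982

Japan | 1991 ; Germany | 2010 ; Japan | 1969 ; UK | 1982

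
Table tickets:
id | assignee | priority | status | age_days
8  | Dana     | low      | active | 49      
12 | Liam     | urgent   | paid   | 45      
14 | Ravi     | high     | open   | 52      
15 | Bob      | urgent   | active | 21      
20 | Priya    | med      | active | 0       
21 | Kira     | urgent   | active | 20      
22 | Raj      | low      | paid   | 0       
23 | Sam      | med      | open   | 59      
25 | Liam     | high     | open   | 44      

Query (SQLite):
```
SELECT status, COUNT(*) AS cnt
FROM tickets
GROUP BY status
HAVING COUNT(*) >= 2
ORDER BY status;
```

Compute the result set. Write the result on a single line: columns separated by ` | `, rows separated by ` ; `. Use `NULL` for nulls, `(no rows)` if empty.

active | 4 ; open | 3 ; paid | 2

Partition tickets by status; compute COUNT(*) within each group.
HAVING: keep groups with count ≥ 2.
  active: ids {8, 15, 20, 21} → COUNT(*)=4
  open: ids {14, 23, 25} → COUNT(*)=3
  paid: ids {12, 22} → COUNT(*)=2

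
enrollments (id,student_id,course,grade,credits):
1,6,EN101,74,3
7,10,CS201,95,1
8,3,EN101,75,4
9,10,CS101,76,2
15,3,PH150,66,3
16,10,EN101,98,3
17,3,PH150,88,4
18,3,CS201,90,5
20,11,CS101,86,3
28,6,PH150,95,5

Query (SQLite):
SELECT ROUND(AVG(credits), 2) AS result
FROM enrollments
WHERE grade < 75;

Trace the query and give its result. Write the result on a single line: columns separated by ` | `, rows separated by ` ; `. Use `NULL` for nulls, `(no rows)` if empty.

Rows where grade < 75 → credits values: [3, 3].
AVG = 6 / 2 (rounded to 2 dp).

3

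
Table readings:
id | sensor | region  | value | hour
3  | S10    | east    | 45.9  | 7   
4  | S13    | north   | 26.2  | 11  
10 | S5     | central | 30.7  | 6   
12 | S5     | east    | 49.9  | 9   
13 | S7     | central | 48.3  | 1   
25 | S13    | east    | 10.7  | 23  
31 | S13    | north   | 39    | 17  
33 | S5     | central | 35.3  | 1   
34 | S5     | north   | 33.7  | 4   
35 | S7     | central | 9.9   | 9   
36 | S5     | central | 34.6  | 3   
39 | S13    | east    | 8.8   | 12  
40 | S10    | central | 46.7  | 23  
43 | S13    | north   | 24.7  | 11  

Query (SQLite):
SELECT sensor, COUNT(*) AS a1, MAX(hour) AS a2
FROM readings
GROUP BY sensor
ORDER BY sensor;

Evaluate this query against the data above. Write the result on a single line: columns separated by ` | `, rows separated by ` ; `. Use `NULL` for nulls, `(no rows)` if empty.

S10 | 2 | 23 ; S13 | 5 | 23 ; S5 | 5 | 9 ; S7 | 2 | 9

Group readings by sensor.
Per group compute: COUNT(*), MAX(hour).
  S10: ids {3, 40} → COUNT(*)=2, MAX(hour)=23
  S13: ids {4, 25, 31, 39, 43} → COUNT(*)=5, MAX(hour)=23
  S5: ids {10, 12, 33, 34, 36} → COUNT(*)=5, MAX(hour)=9
  S7: ids {13, 35} → COUNT(*)=2, MAX(hour)=9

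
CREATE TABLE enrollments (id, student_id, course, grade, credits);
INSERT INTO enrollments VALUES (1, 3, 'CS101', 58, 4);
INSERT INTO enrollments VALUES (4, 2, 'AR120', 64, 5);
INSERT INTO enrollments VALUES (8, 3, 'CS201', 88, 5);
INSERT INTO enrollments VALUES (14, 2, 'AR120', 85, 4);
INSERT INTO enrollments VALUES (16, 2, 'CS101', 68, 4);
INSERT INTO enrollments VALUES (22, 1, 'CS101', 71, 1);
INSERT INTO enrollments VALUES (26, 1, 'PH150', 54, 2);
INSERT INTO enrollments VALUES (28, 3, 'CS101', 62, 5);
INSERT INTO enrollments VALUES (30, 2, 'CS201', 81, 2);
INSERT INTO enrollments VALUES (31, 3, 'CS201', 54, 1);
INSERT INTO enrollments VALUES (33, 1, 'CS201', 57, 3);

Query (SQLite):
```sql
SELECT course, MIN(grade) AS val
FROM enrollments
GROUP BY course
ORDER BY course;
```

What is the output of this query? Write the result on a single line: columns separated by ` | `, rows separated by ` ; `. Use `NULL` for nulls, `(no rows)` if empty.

Partition enrollments by course; compute MIN(grade) within each group.
  AR120: ids {4, 14} → MIN(grade)=64
  CS101: ids {1, 16, 22, 28} → MIN(grade)=58
  CS201: ids {8, 30, 31, 33} → MIN(grade)=54
  PH150: ids {26} → MIN(grade)=54

AR120 | 64 ; CS101 | 58 ; CS201 | 54 ; PH150 | 54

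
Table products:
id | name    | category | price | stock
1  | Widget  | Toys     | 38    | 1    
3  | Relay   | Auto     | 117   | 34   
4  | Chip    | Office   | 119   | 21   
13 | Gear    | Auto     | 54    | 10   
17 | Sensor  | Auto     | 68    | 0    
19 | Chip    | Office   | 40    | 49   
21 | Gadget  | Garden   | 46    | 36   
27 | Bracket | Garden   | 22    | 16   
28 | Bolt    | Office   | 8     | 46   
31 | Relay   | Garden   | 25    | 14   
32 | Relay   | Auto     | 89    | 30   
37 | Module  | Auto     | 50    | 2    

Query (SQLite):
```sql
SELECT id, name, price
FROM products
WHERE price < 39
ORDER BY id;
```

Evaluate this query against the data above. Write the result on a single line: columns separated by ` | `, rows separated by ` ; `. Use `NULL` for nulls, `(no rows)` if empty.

1 | Widget | 38 ; 27 | Bracket | 22 ; 28 | Bolt | 8 ; 31 | Relay | 25

price < 39: ids {1, 27, 28, 31}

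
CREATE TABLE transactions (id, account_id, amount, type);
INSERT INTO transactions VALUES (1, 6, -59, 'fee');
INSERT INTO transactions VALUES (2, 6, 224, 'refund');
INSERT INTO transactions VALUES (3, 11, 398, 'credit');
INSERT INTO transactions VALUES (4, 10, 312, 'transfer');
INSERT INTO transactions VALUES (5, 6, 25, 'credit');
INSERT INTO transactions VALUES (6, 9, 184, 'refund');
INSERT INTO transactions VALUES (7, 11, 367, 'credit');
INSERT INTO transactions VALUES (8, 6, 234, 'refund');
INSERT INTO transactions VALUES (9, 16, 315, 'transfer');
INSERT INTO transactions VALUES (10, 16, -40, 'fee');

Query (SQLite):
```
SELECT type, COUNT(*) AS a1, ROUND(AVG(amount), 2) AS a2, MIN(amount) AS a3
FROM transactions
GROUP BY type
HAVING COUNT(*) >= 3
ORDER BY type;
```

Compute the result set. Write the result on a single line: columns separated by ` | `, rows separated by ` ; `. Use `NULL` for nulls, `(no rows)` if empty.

credit | 3 | 263.33 | 25 ; refund | 3 | 214 | 184

Group transactions by type.
Per group compute: COUNT(*), ROUND(AVG(amount), 2), MIN(amount).
HAVING: drop groups with fewer than 3 rows.
  credit: ids {3, 5, 7} → COUNT(*)=3, ROUND(AVG(amount), 2)=263.33, MIN(amount)=25
  fee: ids {1, 10} → COUNT(*)=2, ROUND(AVG(amount), 2)=-49.5, MIN(amount)=-59
  refund: ids {2, 6, 8} → COUNT(*)=3, ROUND(AVG(amount), 2)=214, MIN(amount)=184
  transfer: ids {4, 9} → COUNT(*)=2, ROUND(AVG(amount), 2)=313.5, MIN(amount)=312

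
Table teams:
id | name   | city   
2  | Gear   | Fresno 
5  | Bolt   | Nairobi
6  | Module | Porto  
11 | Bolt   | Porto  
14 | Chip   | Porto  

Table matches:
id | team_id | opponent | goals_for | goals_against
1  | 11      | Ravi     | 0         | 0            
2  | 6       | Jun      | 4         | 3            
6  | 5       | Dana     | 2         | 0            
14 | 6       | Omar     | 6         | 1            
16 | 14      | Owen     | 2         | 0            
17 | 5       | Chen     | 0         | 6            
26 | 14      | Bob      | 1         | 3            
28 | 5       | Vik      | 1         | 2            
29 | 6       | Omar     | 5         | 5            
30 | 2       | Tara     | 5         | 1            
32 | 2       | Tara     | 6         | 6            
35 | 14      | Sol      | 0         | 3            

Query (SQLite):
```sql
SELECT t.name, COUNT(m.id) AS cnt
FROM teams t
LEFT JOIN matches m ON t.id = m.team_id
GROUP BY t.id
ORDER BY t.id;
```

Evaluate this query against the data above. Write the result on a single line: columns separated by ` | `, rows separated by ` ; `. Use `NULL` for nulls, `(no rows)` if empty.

LEFT JOIN keeps every teams row; unmatched ones get NULL for matches columns.
Group by teams.id and compute COUNT(m.id). COUNT(col) of an all-NULL group is 0.
  2: ids {30, 32} → COUNT(m.id)=2
  5: ids {6, 17, 28} → COUNT(m.id)=3
  6: ids {2, 14, 29} → COUNT(m.id)=3
  11: ids {1} → COUNT(m.id)=1
  14: ids {16, 26, 35} → COUNT(m.id)=3

Gear | 2 ; Bolt | 3 ; Module | 3 ; Bolt | 1 ; Chip | 3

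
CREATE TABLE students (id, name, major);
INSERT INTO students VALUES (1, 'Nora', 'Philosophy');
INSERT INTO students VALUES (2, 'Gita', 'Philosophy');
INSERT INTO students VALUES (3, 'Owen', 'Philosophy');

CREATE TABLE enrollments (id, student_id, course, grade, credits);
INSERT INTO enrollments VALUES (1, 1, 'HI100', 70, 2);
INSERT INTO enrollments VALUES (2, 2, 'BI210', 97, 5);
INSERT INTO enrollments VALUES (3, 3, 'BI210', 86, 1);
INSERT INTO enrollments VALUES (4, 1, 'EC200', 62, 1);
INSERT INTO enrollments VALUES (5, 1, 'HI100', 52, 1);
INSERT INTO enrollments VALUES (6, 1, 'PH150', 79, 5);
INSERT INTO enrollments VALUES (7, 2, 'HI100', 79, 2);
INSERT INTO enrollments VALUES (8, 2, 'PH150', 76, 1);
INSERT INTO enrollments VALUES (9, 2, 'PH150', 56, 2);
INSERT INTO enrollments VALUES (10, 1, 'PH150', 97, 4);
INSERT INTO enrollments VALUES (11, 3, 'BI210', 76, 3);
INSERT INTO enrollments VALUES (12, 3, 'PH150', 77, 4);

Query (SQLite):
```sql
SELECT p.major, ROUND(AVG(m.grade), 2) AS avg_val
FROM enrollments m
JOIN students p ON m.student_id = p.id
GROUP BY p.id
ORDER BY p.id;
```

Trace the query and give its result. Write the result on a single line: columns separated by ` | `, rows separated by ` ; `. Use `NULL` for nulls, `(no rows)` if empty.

Join each enrollments row to its students via student_id.
Group joined rows by students.id; compute ROUND(AVG(m.grade), 2) per group.
  1: ids {1, 4, 5, 6, 10} → ROUND(AVG(m.grade), 2)=72
  2: ids {2, 7, 8, 9} → ROUND(AVG(m.grade), 2)=77
  3: ids {3, 11, 12} → ROUND(AVG(m.grade), 2)=79.67

Philosophy | 72 ; Philosophy | 77 ; Philosophy | 79.67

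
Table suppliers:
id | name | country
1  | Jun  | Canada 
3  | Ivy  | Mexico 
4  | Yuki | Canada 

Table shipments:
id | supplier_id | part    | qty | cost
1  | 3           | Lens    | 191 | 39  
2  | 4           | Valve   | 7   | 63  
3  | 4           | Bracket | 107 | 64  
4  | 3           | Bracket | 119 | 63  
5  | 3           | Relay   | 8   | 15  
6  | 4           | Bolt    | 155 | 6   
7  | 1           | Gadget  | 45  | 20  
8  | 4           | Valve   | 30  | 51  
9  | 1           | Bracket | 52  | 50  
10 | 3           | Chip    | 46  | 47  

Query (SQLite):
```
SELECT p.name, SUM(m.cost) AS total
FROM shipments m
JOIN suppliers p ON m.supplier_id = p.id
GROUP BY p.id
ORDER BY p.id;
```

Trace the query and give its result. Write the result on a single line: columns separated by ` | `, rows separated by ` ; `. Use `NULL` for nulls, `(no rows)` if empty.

Jun | 70 ; Ivy | 164 ; Yuki | 184

Join each shipments row to its suppliers via supplier_id.
Group joined rows by suppliers.id; compute SUM(m.cost) per group.
  1: ids {7, 9} → SUM(m.cost)=70
  3: ids {1, 4, 5, 10} → SUM(m.cost)=164
  4: ids {2, 3, 6, 8} → SUM(m.cost)=184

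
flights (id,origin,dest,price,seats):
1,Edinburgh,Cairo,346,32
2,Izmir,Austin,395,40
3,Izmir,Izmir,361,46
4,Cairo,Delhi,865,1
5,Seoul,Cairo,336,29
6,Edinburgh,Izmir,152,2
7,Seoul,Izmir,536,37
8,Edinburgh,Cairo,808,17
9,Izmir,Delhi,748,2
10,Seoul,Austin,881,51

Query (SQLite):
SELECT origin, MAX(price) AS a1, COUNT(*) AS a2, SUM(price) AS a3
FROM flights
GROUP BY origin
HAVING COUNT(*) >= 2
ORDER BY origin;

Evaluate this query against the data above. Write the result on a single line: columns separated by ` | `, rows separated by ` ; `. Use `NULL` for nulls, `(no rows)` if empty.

Edinburgh | 808 | 3 | 1306 ; Izmir | 748 | 3 | 1504 ; Seoul | 881 | 3 | 1753

Group flights by origin.
Per group compute: MAX(price), COUNT(*), SUM(price).
HAVING: drop groups with fewer than 2 rows.
  Cairo: ids {4} → MAX(price)=865, COUNT(*)=1, SUM(price)=865
  Edinburgh: ids {1, 6, 8} → MAX(price)=808, COUNT(*)=3, SUM(price)=1306
  Izmir: ids {2, 3, 9} → MAX(price)=748, COUNT(*)=3, SUM(price)=1504
  Seoul: ids {5, 7, 10} → MAX(price)=881, COUNT(*)=3, SUM(price)=1753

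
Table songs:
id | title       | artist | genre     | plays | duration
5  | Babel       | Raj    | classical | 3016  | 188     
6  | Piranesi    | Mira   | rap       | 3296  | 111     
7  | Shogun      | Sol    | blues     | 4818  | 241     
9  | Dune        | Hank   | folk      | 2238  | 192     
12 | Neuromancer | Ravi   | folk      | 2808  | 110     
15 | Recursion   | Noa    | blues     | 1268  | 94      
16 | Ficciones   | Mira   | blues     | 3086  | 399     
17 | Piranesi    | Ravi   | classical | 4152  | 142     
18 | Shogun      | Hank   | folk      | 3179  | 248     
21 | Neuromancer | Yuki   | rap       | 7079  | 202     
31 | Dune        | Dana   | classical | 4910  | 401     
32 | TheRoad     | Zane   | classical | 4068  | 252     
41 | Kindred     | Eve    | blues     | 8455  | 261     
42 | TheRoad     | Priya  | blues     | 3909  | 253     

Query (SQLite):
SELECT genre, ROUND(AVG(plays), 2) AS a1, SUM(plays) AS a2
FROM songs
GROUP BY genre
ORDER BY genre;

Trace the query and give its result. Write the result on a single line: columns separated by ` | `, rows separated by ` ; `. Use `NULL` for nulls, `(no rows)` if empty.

blues | 4307.2 | 21536 ; classical | 4036.5 | 16146 ; folk | 2741.67 | 8225 ; rap | 5187.5 | 10375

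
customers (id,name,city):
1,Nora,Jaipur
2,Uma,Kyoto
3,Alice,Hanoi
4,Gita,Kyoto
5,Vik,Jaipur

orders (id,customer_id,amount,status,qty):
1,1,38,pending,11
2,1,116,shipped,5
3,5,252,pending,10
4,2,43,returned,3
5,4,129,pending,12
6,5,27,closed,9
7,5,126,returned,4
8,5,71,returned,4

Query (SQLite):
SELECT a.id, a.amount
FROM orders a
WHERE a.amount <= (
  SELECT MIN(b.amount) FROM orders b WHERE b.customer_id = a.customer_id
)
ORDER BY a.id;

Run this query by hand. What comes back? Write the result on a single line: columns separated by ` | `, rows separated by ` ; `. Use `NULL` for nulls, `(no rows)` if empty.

1 | 38 ; 4 | 43 ; 5 | 129 ; 6 | 27

For each orders row a, compute MIN(amount) over rows sharing a.customer_id.
Keep row a if a.amount <= that per-group MIN.
  customer_id=1: MIN(amount) = 38
  customer_id=2: MIN(amount) = 43
  customer_id=4: MIN(amount) = 129
  customer_id=5: MIN(amount) = 27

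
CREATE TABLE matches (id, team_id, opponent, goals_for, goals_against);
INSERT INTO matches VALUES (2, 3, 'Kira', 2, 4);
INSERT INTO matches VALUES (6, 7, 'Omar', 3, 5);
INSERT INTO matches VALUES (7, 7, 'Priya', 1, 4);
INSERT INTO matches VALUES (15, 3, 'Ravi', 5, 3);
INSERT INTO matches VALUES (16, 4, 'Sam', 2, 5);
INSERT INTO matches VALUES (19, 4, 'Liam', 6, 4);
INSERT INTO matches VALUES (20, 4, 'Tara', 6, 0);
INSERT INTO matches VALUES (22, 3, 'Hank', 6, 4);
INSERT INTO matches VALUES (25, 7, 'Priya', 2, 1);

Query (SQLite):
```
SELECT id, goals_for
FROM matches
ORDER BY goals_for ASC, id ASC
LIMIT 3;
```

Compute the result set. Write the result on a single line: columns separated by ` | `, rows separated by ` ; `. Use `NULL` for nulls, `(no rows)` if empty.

7 | 1 ; 2 | 2 ; 16 | 2

Sort by goals_for asc, tiebreak id asc: (1, id=7), (2, id=2), (2, id=16), (2, id=25), (3, id=6), (5, id=15) …. Take first 3.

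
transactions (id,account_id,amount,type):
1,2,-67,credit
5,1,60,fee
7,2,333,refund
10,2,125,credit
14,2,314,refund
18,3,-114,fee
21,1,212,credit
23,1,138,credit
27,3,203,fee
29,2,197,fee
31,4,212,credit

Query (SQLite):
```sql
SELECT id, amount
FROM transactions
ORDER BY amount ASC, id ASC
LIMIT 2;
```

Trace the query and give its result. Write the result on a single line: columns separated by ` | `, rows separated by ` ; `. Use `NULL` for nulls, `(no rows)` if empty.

Sort by amount asc, tiebreak id asc: (-114, id=18), (-67, id=1), (60, id=5), (125, id=10), (138, id=23) …. Take first 2.

18 | -114 ; 1 | -67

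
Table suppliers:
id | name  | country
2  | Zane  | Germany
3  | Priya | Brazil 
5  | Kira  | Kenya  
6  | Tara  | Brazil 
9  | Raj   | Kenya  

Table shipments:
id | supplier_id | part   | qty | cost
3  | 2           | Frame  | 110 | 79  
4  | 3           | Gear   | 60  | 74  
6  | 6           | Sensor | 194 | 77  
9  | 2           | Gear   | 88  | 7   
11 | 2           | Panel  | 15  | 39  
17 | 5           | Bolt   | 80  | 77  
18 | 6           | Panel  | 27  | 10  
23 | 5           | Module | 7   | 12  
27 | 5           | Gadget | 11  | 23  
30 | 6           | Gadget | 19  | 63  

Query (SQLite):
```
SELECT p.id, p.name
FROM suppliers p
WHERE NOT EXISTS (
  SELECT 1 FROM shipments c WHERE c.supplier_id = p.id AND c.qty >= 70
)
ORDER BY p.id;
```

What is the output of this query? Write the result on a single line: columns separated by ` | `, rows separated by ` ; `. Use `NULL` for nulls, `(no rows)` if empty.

For each suppliers row, check whether any shipments with matching supplier_id has qty >= 70.
Keep rows where that is false.

3 | Priya ; 9 | Raj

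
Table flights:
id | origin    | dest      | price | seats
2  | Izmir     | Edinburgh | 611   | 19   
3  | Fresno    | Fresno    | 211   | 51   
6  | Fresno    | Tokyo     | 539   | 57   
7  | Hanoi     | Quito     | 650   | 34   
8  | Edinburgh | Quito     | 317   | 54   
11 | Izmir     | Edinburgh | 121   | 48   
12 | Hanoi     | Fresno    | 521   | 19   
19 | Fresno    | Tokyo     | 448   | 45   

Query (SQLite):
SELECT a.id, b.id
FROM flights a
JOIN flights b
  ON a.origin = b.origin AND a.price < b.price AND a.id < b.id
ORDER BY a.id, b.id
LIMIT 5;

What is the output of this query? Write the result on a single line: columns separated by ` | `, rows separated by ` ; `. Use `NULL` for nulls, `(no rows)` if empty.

3 | 6 ; 3 | 19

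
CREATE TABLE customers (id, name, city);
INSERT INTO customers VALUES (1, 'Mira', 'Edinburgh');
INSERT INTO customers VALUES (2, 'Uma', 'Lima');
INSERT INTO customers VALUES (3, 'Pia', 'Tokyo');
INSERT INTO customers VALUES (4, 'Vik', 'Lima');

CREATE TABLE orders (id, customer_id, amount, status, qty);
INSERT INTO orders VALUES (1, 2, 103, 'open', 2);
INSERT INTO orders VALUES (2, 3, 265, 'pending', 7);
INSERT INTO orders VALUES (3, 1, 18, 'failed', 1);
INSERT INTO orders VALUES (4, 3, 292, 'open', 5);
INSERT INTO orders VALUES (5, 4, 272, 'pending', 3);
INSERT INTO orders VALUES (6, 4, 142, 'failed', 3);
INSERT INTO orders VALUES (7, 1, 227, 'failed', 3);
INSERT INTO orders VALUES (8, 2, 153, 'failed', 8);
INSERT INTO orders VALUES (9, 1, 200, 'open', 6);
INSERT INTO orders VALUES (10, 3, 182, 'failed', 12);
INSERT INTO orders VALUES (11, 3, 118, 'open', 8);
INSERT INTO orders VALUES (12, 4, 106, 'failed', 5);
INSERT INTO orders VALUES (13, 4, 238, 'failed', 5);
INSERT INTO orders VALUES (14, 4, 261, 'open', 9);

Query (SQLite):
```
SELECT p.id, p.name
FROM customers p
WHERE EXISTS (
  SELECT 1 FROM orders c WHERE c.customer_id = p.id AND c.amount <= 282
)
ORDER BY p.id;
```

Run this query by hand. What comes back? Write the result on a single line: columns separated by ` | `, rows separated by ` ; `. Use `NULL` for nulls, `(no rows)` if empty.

1 | Mira ; 2 | Uma ; 3 | Pia ; 4 | Vik

For each customers row, check whether any orders with matching customer_id has amount <= 282.
Keep rows where that is true.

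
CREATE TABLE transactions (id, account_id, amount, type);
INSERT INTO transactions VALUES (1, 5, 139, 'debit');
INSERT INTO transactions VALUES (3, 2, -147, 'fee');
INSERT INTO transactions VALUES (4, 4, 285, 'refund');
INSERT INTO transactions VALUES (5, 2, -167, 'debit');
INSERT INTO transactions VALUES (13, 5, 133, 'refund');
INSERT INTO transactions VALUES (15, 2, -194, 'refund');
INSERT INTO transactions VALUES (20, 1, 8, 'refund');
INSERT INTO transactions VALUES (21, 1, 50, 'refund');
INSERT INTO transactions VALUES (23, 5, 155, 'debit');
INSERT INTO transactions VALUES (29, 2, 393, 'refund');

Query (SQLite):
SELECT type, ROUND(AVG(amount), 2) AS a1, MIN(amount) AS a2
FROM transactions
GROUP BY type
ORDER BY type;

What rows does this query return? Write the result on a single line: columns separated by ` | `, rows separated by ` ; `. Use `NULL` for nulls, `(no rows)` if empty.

debit | 42.33 | -167 ; fee | -147 | -147 ; refund | 112.5 | -194

Group transactions by type.
Per group compute: ROUND(AVG(amount), 2), MIN(amount).
  debit: ids {1, 5, 23} → ROUND(AVG(amount), 2)=42.33, MIN(amount)=-167
  fee: ids {3} → ROUND(AVG(amount), 2)=-147, MIN(amount)=-147
  refund: ids {4, 13, 15, 20, 21, 29} → ROUND(AVG(amount), 2)=112.5, MIN(amount)=-194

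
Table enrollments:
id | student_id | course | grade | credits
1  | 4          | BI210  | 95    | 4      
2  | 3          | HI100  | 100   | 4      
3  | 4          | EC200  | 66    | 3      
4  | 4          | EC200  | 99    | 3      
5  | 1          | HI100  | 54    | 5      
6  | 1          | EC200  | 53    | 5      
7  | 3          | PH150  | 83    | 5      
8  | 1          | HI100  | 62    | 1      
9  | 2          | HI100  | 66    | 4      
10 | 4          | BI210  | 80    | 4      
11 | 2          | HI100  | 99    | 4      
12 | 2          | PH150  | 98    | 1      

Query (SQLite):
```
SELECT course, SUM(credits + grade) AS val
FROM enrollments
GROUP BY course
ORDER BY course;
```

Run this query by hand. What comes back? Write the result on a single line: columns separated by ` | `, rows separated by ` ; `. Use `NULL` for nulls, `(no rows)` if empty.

For each row compute credits + grade.
Group by course; take SUM of the expression per group.
  BI210: ids {1, 10} → SUM(credits + grade)=183
  EC200: ids {3, 4, 6} → SUM(credits + grade)=229
  HI100: ids {2, 5, 8, 9, 11} → SUM(credits + grade)=399
  PH150: ids {7, 12} → SUM(credits + grade)=187

BI210 | 183 ; EC200 | 229 ; HI100 | 399 ; PH150 | 187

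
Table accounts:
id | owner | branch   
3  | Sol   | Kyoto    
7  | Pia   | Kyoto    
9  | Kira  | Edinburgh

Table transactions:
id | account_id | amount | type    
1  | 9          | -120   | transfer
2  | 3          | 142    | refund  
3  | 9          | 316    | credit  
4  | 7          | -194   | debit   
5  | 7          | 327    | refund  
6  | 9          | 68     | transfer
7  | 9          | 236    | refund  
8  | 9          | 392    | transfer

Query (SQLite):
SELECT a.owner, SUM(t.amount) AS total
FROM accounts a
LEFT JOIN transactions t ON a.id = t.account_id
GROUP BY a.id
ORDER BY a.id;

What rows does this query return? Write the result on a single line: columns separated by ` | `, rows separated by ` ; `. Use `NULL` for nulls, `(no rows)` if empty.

Sol | 142 ; Pia | 133 ; Kira | 892

LEFT JOIN keeps every accounts row; unmatched ones get NULL for transactions columns.
Group by accounts.id and compute SUM(t.amount). SUM over an all-NULL group is NULL.
  3: ids {2} → SUM(t.amount)=142
  7: ids {4, 5} → SUM(t.amount)=133
  9: ids {1, 3, 6, 7, 8} → SUM(t.amount)=892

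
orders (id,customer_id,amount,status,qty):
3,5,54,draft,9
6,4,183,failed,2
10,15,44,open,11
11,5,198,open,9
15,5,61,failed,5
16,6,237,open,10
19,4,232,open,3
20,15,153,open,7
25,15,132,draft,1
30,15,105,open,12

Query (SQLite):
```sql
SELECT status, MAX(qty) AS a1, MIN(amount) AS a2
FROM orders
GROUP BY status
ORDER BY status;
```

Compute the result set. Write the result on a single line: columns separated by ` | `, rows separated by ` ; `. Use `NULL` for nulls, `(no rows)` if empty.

draft | 9 | 54 ; failed | 5 | 61 ; open | 12 | 44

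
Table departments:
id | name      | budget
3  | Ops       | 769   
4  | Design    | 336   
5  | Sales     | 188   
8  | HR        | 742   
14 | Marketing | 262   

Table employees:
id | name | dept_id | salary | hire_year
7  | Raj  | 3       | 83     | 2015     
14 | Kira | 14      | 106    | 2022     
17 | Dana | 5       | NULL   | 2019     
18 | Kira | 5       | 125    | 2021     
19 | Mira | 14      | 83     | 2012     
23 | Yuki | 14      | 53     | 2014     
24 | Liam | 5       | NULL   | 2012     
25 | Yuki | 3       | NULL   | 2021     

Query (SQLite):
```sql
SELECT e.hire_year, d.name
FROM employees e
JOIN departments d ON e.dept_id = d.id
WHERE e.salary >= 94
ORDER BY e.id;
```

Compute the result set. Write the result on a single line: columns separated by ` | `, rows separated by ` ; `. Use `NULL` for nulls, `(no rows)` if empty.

2022 | Marketing ; 2021 | Sales

Each employees row matches the departments row where dept_id = departments.id.
Then keep rows with e.salary >= 94.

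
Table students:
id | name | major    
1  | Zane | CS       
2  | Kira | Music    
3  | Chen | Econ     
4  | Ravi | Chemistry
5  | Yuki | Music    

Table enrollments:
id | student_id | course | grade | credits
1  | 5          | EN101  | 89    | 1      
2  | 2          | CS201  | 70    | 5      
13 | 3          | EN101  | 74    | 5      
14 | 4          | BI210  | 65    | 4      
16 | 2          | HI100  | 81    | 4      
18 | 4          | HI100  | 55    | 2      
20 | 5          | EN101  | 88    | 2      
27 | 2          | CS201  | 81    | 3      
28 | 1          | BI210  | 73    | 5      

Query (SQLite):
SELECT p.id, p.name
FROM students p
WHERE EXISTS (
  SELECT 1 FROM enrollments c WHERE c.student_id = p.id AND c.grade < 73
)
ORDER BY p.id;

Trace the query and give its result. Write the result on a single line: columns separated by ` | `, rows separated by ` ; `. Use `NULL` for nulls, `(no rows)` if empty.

2 | Kira ; 4 | Ravi

For each students row, check whether any enrollments with matching student_id has grade < 73.
Keep rows where that is true.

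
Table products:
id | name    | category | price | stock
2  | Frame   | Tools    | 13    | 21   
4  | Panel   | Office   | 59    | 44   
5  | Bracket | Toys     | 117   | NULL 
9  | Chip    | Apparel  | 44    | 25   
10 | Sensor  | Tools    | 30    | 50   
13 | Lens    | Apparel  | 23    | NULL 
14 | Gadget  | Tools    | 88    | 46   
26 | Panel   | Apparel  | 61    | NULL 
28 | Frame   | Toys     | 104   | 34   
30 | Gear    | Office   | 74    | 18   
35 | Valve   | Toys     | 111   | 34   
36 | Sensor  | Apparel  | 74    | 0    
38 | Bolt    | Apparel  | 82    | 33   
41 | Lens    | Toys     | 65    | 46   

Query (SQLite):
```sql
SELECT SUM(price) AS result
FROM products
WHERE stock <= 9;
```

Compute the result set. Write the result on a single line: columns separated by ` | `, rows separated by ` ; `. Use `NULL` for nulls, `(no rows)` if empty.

Rows where stock <= 9 → price values: [74].
SUM of non-NULL values = 74.

74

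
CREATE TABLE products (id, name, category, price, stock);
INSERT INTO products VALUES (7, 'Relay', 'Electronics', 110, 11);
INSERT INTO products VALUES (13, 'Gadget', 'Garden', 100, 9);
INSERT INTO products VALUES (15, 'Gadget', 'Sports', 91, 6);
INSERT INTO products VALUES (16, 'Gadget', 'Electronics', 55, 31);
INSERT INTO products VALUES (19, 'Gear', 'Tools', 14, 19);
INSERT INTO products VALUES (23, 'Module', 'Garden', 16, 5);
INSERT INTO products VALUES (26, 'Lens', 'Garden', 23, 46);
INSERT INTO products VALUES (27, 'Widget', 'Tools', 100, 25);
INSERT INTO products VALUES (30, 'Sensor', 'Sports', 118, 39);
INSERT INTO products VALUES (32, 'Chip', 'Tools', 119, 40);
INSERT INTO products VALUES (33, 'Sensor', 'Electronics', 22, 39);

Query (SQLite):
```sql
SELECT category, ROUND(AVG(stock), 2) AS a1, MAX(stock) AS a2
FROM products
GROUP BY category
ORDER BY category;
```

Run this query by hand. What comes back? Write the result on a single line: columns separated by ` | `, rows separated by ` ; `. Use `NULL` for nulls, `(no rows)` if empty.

Group products by category.
Per group compute: ROUND(AVG(stock), 2), MAX(stock).
  Electronics: ids {7, 16, 33} → ROUND(AVG(stock), 2)=27, MAX(stock)=39
  Garden: ids {13, 23, 26} → ROUND(AVG(stock), 2)=20, MAX(stock)=46
  Sports: ids {15, 30} → ROUND(AVG(stock), 2)=22.5, MAX(stock)=39
  Tools: ids {19, 27, 32} → ROUND(AVG(stock), 2)=28, MAX(stock)=40

Electronics | 27 | 39 ; Garden | 20 | 46 ; Sports | 22.5 | 39 ; Tools | 28 | 40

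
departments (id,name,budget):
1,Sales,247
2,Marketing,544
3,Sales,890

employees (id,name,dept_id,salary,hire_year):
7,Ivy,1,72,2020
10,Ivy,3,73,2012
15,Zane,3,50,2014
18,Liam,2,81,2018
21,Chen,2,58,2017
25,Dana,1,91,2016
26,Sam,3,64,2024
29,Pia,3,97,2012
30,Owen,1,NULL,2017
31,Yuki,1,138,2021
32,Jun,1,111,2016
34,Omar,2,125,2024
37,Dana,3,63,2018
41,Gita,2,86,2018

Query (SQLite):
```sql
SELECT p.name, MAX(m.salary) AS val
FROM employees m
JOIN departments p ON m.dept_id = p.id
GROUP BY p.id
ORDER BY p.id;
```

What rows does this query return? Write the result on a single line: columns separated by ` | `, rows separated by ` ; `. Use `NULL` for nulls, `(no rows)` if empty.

Join each employees row to its departments via dept_id.
Group joined rows by departments.id; compute MAX(m.salary) per group.
  1: ids {7, 25, 30, 31, 32} → MAX(m.salary)=138
  2: ids {18, 21, 34, 41} → MAX(m.salary)=125
  3: ids {10, 15, 26, 29, 37} → MAX(m.salary)=97

Sales | 138 ; Marketing | 125 ; Sales | 97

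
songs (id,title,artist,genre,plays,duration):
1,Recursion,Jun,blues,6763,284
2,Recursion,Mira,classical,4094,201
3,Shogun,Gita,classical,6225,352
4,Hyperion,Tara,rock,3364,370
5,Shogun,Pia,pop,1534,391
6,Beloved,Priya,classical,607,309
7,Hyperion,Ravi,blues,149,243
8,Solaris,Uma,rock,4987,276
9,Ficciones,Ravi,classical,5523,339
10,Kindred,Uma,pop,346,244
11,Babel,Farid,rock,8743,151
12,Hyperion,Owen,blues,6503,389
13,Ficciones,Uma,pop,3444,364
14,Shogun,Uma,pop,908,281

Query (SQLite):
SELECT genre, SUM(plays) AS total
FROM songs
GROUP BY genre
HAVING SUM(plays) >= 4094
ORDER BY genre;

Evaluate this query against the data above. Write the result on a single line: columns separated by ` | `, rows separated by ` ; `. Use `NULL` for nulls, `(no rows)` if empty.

Partition songs by genre; compute SUM(plays) within each group.
HAVING: keep groups where SUM(plays) >= 4094.
  blues: ids {1, 7, 12} → SUM(plays)=13415
  classical: ids {2, 3, 6, 9} → SUM(plays)=16449
  pop: ids {5, 10, 13, 14} → SUM(plays)=6232
  rock: ids {4, 8, 11} → SUM(plays)=17094

blues | 13415 ; classical | 16449 ; pop | 6232 ; rock | 17094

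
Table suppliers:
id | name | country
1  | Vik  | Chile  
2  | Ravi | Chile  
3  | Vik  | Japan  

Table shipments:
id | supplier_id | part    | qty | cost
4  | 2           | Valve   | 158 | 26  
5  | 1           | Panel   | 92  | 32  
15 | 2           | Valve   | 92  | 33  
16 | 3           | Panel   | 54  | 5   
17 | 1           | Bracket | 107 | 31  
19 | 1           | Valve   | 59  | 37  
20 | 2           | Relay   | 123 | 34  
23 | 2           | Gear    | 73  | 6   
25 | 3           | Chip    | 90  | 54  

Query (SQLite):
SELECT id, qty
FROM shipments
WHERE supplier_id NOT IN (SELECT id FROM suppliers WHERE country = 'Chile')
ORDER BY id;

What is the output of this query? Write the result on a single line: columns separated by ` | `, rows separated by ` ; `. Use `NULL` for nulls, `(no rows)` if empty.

Inner query: suppliers.id where country = 'Chile'.
Outer: keep shipments rows whose supplier_id is not in that set.
Inner query → {1, 2}

16 | 54 ; 25 | 90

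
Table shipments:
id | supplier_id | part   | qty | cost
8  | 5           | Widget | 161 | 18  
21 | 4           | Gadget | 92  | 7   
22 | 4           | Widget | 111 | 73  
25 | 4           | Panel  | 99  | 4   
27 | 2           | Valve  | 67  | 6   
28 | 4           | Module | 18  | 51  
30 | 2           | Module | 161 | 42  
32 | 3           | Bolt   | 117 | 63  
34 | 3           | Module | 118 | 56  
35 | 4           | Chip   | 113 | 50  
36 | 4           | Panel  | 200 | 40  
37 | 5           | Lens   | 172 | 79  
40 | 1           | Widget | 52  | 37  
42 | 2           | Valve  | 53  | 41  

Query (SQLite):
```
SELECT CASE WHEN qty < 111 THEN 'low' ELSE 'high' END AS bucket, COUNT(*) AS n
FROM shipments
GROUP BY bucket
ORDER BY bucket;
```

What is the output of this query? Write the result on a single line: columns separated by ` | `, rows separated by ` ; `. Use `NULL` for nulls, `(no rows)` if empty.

Bucket rows by qty < 111 → 'low' else 'high'; count each bucket.

high | 8 ; low | 6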